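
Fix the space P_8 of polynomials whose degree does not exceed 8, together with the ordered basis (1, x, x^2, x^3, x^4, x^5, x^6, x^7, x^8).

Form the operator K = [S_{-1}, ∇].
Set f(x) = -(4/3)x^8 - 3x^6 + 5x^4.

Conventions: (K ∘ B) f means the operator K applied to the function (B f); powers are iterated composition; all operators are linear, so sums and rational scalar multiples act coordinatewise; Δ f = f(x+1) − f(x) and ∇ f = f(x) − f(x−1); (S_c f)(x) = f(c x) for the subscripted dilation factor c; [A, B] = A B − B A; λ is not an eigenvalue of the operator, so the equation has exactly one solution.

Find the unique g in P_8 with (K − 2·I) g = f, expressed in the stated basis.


g(x) = (2/3)x^8 - (16/3)x^7 - (215/6)x^6 + (533/3)x^5 + (4195/6)x^4 - (6352/3)x^3 - (14062/3)x^2 + (20363/3)x + 14528/3

write g with unknown coordinates in the stated basis and equate coefficients in (K − 2·I) g = f
solving from the highest basis element down gives g = (2/3)x^8 - (16/3)x^7 - (215/6)x^6 + (533/3)x^5 + (4195/6)x^4 - (6352/3)x^3 - (14062/3)x^2 + (20363/3)x + 14528/3
check: K g = -(32/3)x^7 - (224/3)x^6 + (1066/3)x^5 + (4210/3)x^4 - (12704/3)x^3 - (28124/3)x^2 + (40726/3)x + 29056/3
so K g − 2·g = -(4/3)x^8 - 3x^6 + 5x^4 = f ✓


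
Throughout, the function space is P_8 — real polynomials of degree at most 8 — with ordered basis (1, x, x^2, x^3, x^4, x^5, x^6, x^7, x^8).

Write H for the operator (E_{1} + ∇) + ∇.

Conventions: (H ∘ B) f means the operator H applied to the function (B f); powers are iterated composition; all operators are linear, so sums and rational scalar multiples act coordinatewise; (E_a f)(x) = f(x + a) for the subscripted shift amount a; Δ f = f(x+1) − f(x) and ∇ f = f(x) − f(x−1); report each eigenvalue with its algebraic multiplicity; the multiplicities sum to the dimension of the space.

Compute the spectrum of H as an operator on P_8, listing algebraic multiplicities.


λ = 1 (multiplicity 9)

image of 1: 1
image of x: x + 3
image of x^2: x^2 + 6x - 1
image of x^3: x^3 + 9x^2 - 3x + 3
image of x^4: x^4 + 12x^3 - 6x^2 + 12x - 1
image of x^5: x^5 + 15x^4 - 10x^3 + 30x^2 - 5x + 3
image of x^6: x^6 + 18x^5 - 15x^4 + 60x^3 - 15x^2 + 18x - 1
image of x^7: x^7 + 21x^6 - 21x^5 + 105x^4 - 35x^3 + 63x^2 - 7x + 3
image of x^8: x^8 + 24x^7 - 28x^6 + 168x^5 - 70x^4 + 168x^3 - 28x^2 + 24x - 1
the matrix is upper triangular; its diagonal is (1, 1, 1, 1, 1, 1, 1, 1, 1)
for a triangular matrix the eigenvalues are the diagonal entries, with algebraic multiplicity their repetition count


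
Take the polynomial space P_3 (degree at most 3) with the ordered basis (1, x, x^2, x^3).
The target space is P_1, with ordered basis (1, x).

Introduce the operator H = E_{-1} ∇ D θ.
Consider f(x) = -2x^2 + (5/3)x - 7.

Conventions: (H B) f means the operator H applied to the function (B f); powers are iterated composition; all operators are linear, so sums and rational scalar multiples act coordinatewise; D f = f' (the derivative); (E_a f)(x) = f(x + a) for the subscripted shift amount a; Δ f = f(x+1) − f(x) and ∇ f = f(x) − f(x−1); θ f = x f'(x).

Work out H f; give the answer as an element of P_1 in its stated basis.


θ f = -4x^2 + (5/3)x
D θ f = -8x + 5/3
∇ D θ f = -8
E_{-1} ∇ D θ f = -8

the result is g(x) = -8


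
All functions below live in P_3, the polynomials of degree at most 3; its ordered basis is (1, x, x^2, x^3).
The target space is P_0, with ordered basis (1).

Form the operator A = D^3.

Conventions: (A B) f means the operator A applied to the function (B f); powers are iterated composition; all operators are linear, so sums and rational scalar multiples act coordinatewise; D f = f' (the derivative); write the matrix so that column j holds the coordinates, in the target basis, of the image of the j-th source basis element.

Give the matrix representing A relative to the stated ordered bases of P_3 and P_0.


image of 1: 0
image of x: 0
image of x^2: 0
image of x^3: 6
each image's coordinates form column j of the matrix

the matrix is [[0, 0, 0, 6]] (rows listed top to bottom)


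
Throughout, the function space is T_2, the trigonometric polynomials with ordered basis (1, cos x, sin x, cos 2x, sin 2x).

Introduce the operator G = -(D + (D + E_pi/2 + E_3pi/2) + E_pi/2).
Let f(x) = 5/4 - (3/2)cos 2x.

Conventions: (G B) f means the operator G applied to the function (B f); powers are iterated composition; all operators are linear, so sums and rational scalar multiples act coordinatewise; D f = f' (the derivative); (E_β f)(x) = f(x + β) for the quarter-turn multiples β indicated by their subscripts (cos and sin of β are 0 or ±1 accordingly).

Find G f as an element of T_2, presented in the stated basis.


the result is g(x) = -15/4 - (9/2)cos 2x - 6sin 2x

D f = 3sin 2x
D f = 3sin 2x
E_pi/2 f = 5/4 + (3/2)cos 2x
E_3pi/2 f = 5/4 + (3/2)cos 2x
(D + E_pi/2 + E_3pi/2) f = 5/2 + 3cos 2x + 3sin 2x
E_pi/2 f = 5/4 + (3/2)cos 2x
(D + (D + E_pi/2 + E_3pi/2) + E_pi/2) f = 15/4 + (9/2)cos 2x + 6sin 2x
(-(D + (D + E_pi/2 + E_3pi/2) + E_pi/2)) f = -15/4 - (9/2)cos 2x - 6sin 2x


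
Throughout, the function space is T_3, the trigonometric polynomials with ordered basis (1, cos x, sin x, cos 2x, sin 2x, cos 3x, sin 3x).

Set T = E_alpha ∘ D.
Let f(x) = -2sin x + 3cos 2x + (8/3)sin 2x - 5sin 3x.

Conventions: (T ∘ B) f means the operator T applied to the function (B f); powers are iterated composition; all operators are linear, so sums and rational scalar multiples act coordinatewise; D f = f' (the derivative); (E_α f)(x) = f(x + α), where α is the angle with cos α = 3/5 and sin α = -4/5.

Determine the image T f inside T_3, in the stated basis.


D f = -2cos x + (16/3)cos 2x - 6sin 2x - 15cos 3x
E_alpha D f = -(6/5)cos x - (8/5)sin x + (64/15)cos 2x + (34/5)sin 2x + (351/25)cos 3x - (132/25)sin 3x

g(x) = -(6/5)cos x - (8/5)sin x + (64/15)cos 2x + (34/5)sin 2x + (351/25)cos 3x - (132/25)sin 3x


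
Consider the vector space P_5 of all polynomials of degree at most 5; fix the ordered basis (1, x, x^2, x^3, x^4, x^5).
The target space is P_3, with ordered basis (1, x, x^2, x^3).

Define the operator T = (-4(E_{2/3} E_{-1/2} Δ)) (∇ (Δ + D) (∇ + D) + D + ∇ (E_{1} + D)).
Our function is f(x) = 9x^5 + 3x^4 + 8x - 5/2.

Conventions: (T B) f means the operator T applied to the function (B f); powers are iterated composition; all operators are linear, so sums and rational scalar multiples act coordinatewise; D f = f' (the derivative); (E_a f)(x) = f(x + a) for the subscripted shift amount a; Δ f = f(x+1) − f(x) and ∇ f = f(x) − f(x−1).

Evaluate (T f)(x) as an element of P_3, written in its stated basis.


∇ f = 45x^4 - 78x^3 + 72x^2 - 33x + 14
D f = 45x^4 + 12x^3 + 8
(∇ + D) f = 90x^4 - 66x^3 + 72x^2 - 33x + 22
Δ (∇ + D) f = 360x^3 + 342x^2 + 306x + 63
D (∇ + D) f = 360x^3 - 198x^2 + 144x - 33
(Δ + D) (∇ + D) f = 720x^3 + 144x^2 + 450x + 30
∇ (Δ + D) (∇ + D) f = 2160x^2 - 1872x + 1026
D f = 45x^4 + 12x^3 + 8
E_{1} f = 9x^5 + 48x^4 + 102x^3 + 108x^2 + 65x + 35/2
D f = 45x^4 + 12x^3 + 8
(E_{1} + D) f = 9x^5 + 93x^4 + 114x^3 + 108x^2 + 65x + 51/2
∇ (E_{1} + D) f = 45x^4 + 282x^3 - 126x^2 + 201x - 13
(∇ (Δ + D) (∇ + D) + D + ∇ (E_{1} + D)) f = 90x^4 + 294x^3 + 2034x^2 - 1671x + 1021
Δ (∇ (Δ + D) (∇ + D) + D + ∇ (E_{1} + D)) f = 360x^3 + 1422x^2 + 5310x + 747
E_{-1/2} Δ (∇ (Δ + D) (∇ + D) + D + ∇ (E_{1} + D)) f = 360x^3 + 882x^2 + 4158x - 3195/2
E_{2/3} E_{-1/2} Δ (∇ (Δ + D) (∇ + D) + D + ∇ (E_{1} + D)) f = 360x^3 + 1602x^2 + 5814x + 10039/6
(-4(E_{2/3} E_{-1/2} Δ)) (∇ (Δ + D) (∇ + D) + D + ∇ (E_{1} + D)) f = -1440x^3 - 6408x^2 - 23256x - 20078/3

g(x) = -1440x^3 - 6408x^2 - 23256x - 20078/3


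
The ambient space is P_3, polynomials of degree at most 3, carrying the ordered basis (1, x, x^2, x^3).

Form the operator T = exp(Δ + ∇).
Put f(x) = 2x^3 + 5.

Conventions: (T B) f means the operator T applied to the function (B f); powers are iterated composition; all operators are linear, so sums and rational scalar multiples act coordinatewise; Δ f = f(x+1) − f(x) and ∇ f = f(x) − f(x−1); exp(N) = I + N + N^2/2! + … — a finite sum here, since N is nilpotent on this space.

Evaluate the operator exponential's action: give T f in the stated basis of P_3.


order-1 term: 12x^2 + 4
order-2 term: 24x
order-3 term: 16
the series for exp(Δ + ∇) f terminates at order 3
exp(Δ + ∇) f = 2x^3 + 12x^2 + 24x + 25

the result is g(x) = 2x^3 + 12x^2 + 24x + 25


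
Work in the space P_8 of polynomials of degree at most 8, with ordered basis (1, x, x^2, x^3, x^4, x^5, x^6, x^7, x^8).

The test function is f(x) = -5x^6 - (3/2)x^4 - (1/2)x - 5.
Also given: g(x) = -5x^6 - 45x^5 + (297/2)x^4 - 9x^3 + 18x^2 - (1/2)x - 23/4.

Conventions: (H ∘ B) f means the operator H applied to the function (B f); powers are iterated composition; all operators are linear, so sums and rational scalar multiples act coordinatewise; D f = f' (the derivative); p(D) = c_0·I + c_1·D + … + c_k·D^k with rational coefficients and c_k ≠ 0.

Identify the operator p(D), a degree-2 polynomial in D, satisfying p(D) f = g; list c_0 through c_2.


D^0 f = -5x^6 - (3/2)x^4 - (1/2)x - 5
D^1 f = -30x^5 - 6x^3 - 1/2
D^2 f = -150x^4 - 18x^2
matching coefficients of g against c_0 f + c_1 Df + … from the top degree down determines the c_i
solution: c_0 = 1, c_1 = 3/2, c_2 = -1

c_0 = 1, c_1 = 3/2, c_2 = -1


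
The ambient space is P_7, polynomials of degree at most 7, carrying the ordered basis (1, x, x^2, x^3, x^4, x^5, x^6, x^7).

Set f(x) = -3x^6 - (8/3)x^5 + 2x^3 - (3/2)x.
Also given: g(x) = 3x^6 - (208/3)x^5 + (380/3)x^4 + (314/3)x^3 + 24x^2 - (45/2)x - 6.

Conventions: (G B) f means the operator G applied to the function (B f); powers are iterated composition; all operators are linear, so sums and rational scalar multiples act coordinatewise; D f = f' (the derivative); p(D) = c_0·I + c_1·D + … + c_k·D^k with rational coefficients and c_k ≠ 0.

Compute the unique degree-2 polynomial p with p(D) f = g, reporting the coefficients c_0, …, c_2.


c_0 = -1, c_1 = 4, c_2 = -2

D^0 f = -3x^6 - (8/3)x^5 + 2x^3 - (3/2)x
D^1 f = -18x^5 - (40/3)x^4 + 6x^2 - 3/2
D^2 f = -90x^4 - (160/3)x^3 + 12x
matching coefficients of g against c_0 f + c_1 Df + … from the top degree down determines the c_i
solution: c_0 = -1, c_1 = 4, c_2 = -2


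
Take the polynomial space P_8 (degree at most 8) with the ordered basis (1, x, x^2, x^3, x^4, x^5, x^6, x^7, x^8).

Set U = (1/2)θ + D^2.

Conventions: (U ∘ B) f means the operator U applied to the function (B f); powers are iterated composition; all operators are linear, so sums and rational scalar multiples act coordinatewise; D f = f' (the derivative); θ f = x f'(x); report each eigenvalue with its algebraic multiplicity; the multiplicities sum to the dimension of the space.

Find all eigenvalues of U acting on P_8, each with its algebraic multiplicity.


λ = 0 (multiplicity 1), λ = 1/2 (multiplicity 1), λ = 1 (multiplicity 1), λ = 3/2 (multiplicity 1), λ = 2 (multiplicity 1), λ = 5/2 (multiplicity 1), λ = 3 (multiplicity 1), λ = 7/2 (multiplicity 1), λ = 4 (multiplicity 1)

image of 1: 0
image of x: (1/2)x
image of x^2: x^2 + 2
image of x^3: (3/2)x^3 + 6x
image of x^4: 2x^4 + 12x^2
image of x^5: (5/2)x^5 + 20x^3
image of x^6: 3x^6 + 30x^4
image of x^7: (7/2)x^7 + 42x^5
image of x^8: 4x^8 + 56x^6
the matrix is upper triangular; its diagonal is (0, 1/2, 1, 3/2, 2, 5/2, 3, 7/2, 4)
for a triangular matrix the eigenvalues are the diagonal entries, with algebraic multiplicity their repetition count


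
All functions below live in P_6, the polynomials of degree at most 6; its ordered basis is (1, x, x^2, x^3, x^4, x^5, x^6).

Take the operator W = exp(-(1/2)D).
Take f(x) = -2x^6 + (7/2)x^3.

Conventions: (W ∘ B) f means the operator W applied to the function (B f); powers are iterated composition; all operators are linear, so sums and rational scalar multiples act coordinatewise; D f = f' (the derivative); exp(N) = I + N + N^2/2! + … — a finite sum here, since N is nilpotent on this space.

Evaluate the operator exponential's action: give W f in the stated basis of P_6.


g(x) = -2x^6 + 6x^5 - (15/2)x^4 + (17/2)x^3 - (57/8)x^2 + 3x - 15/32

order-1 term: 6x^5 - (21/4)x^2
order-2 term: -(15/2)x^4 + (21/8)x
order-3 term: 5x^3 - 7/16
order-4 term: -(15/8)x^2
order-5 term: (3/8)x
order-6 term: -1/32
the series for exp(-(1/2)D) f terminates at order 6
exp(-(1/2)D) f = -2x^6 + 6x^5 - (15/2)x^4 + (17/2)x^3 - (57/8)x^2 + 3x - 15/32


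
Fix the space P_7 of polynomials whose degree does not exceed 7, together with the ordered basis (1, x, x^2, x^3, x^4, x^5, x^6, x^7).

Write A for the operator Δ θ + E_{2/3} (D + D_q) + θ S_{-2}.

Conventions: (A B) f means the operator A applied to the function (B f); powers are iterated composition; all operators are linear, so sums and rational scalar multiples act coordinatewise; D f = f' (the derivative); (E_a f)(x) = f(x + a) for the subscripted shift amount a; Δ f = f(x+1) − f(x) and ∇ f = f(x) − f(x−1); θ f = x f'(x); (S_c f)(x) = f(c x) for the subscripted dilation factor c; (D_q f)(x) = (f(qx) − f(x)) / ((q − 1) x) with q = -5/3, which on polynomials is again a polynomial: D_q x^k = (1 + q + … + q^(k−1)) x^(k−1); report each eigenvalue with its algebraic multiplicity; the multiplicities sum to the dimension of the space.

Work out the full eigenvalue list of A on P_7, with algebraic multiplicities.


image of 1: 0
image of x: -2x + 3
image of x^2: 8x^2 + (16/3)x + 26/9
image of x^3: -24x^3 + (127/9)x^2 + (427/27)x + 427/81
image of x^4: 64x^4 + (472/27)x^3 + (728/27)x^2 + (1456/81)x + 3236/729
image of x^5: -160x^5 + (2851/81)x^4 + (18758/243)x^3 + (18758/243)x^2 + (81107/2187)x + 46021/6561
image of x^6: 384x^6 + (8344/243)x^5 + (61570/729)x^4 + (246280/2187)x^3 + (558170/6561)x^2 + (676268/19683)x + 341366/59049
image of x^7: -896x^7 + (50863/729)x^6 + (167731/729)x^5 + (838655/2187)x^4 + (7245055/19683)x^3 + (4104761/19683)x^2 + (3862489/59049)x + 4689175/531441
the matrix is upper triangular; its diagonal is (0, -2, 8, -24, 64, -160, 384, -896)
for a triangular matrix the eigenvalues are the diagonal entries, with algebraic multiplicity their repetition count

λ = -896 (multiplicity 1), λ = -160 (multiplicity 1), λ = -24 (multiplicity 1), λ = -2 (multiplicity 1), λ = 0 (multiplicity 1), λ = 8 (multiplicity 1), λ = 64 (multiplicity 1), λ = 384 (multiplicity 1)


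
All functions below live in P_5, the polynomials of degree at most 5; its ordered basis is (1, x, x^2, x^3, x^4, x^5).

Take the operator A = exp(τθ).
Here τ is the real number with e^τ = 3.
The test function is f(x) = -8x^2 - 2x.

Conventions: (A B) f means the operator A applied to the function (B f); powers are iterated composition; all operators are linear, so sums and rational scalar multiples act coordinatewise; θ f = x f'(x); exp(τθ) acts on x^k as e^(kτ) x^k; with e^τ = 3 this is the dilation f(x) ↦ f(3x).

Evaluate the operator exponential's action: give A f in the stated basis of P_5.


the result is g(x) = -72x^2 - 6x

exp(τθ) x^k = e^(kτ) x^k; with e^τ = 3 this sends x^k to 3^k x^k
x ↦ 3 x
x^2 ↦ 9 x^2
applying this coordinatewise to f: exp(τθ) f = -72x^2 - 6x


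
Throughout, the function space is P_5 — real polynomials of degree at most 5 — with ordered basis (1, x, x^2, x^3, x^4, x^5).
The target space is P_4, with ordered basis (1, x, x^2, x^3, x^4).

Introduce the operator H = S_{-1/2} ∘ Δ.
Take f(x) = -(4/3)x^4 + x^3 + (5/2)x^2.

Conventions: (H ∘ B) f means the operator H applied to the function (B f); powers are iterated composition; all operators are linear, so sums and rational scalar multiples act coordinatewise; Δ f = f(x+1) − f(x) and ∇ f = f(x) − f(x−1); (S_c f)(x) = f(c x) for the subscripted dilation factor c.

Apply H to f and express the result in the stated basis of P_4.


Δ f = -(16/3)x^3 - 5x^2 + (8/3)x + 13/6
S_{-1/2} Δ f = (2/3)x^3 - (5/4)x^2 - (4/3)x + 13/6

the result is g(x) = (2/3)x^3 - (5/4)x^2 - (4/3)x + 13/6


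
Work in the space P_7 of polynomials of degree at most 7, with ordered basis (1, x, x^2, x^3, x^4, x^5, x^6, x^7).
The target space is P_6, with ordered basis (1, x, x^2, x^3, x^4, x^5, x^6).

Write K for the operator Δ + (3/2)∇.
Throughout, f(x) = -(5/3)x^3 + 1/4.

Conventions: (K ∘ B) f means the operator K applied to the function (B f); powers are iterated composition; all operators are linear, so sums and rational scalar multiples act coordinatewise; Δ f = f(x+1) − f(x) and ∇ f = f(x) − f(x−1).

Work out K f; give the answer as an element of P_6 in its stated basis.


the image equals g(x) = -(25/2)x^2 + (5/2)x - 25/6

Δ f = -5x^2 - 5x - 5/3
∇ f = -5x^2 + 5x - 5/3
((3/2)∇) f = -(15/2)x^2 + (15/2)x - 5/2
(Δ + (3/2)∇) f = -(25/2)x^2 + (5/2)x - 25/6


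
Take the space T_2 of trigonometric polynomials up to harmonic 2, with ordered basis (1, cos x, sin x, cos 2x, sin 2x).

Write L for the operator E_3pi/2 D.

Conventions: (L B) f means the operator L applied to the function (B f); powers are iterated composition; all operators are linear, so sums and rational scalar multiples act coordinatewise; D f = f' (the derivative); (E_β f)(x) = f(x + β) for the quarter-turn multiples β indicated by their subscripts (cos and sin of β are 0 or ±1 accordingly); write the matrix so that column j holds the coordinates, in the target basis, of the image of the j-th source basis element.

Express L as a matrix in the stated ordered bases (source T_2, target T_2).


the matrix is [[0, 0, 0, 0, 0]; [0, 1, 0, 0, 0]; [0, 0, 1, 0, 0]; [0, 0, 0, 0, -2]; [0, 0, 0, 2, 0]] (rows listed top to bottom)

image of 1: 0
image of cos x: cos x
image of sin x: sin x
image of cos 2x: 2sin 2x
image of sin 2x: -2cos 2x
each image's coordinates form column j of the matrix


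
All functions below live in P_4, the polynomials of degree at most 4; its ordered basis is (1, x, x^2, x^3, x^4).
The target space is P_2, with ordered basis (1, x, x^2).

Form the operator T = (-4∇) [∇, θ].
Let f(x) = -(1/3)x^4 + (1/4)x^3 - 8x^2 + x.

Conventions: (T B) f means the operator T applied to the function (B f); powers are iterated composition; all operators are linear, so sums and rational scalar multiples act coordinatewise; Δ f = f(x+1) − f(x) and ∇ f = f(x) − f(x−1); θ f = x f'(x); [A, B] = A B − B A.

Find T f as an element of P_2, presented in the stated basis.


the image equals g(x) = 16x^2 - 54x + 331/3

θ f = -(4/3)x^4 + (3/4)x^3 - 16x^2 + x
∇ θ f = -(16/3)x^3 + (41/4)x^2 - (475/12)x + 229/12
∇ f = -(4/3)x^3 + (11/4)x^2 - (217/12)x + 115/12
θ ∇ f = -4x^3 + (11/2)x^2 - (217/12)x
[∇, θ] f = -(4/3)x^3 + (19/4)x^2 - (43/2)x + 229/12
∇ [∇, θ] f = -4x^2 + (27/2)x - 331/12
(-4∇) [∇, θ] f = 16x^2 - 54x + 331/3


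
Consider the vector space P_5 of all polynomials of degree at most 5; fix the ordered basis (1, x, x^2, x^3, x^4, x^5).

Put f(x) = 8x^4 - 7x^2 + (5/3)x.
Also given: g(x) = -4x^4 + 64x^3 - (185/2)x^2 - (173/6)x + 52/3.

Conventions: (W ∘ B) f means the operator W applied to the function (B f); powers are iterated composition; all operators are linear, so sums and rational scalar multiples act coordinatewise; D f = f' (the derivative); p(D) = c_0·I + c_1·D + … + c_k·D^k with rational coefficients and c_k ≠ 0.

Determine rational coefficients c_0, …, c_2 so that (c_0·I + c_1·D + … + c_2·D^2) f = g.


c_0 = -1/2, c_1 = 2, c_2 = -1

D^0 f = 8x^4 - 7x^2 + (5/3)x
D^1 f = 32x^3 - 14x + 5/3
D^2 f = 96x^2 - 14
matching coefficients of g against c_0 f + c_1 Df + … from the top degree down determines the c_i
solution: c_0 = -1/2, c_1 = 2, c_2 = -1


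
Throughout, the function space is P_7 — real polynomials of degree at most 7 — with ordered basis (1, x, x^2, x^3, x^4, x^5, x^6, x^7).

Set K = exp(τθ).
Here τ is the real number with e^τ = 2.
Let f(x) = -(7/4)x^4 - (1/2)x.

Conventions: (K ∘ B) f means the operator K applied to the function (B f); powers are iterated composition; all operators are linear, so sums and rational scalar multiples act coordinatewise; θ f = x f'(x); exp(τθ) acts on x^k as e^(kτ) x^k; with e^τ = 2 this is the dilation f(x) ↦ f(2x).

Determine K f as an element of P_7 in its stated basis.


exp(τθ) x^k = e^(kτ) x^k; with e^τ = 2 this sends x^k to 2^k x^k
x ↦ 2 x
x^4 ↦ 16 x^4
applying this coordinatewise to f: exp(τθ) f = -28x^4 - x

the result is g(x) = -28x^4 - x


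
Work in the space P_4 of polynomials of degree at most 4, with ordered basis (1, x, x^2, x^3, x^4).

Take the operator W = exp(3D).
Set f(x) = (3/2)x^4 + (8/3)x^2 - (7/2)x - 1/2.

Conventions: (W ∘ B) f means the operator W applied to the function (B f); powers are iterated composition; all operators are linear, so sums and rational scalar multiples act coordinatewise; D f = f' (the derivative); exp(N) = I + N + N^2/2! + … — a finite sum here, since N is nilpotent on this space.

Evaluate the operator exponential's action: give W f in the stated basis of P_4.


order-1 term: 18x^3 + 16x - 21/2
order-2 term: 81x^2 + 24
order-3 term: 162x
order-4 term: 243/2
the series for exp(3D) f terminates at order 4
exp(3D) f = (3/2)x^4 + 18x^3 + (251/3)x^2 + (349/2)x + 269/2

the result is g(x) = (3/2)x^4 + 18x^3 + (251/3)x^2 + (349/2)x + 269/2


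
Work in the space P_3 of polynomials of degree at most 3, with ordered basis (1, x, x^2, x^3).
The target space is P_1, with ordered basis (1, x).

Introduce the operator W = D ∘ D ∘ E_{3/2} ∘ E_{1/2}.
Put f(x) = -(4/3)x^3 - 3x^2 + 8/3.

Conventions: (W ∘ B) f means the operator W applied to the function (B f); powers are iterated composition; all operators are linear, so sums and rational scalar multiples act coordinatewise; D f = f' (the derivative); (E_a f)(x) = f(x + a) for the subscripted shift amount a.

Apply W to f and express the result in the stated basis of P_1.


E_{1/2} f = -(4/3)x^3 - 5x^2 - 4x + 7/4
E_{3/2} E_{1/2} f = -(4/3)x^3 - 11x^2 - 28x - 20
D E_{3/2} E_{1/2} f = -4x^2 - 22x - 28
D D E_{3/2} E_{1/2} f = -8x - 22

g(x) = -8x - 22


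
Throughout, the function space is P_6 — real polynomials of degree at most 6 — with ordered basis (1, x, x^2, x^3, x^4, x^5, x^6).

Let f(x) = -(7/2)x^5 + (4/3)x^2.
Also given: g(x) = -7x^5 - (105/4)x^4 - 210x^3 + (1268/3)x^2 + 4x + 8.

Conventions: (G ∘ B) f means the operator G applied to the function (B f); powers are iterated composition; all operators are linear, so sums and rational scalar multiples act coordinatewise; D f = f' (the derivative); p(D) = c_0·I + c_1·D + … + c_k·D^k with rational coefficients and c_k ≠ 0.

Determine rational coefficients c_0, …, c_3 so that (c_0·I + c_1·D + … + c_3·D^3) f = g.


c_0 = 2, c_1 = 3/2, c_2 = 3, c_3 = -2

D^0 f = -(7/2)x^5 + (4/3)x^2
D^1 f = -(35/2)x^4 + (8/3)x
D^2 f = -70x^3 + 8/3
D^3 f = -210x^2
matching coefficients of g against c_0 f + c_1 Df + … from the top degree down determines the c_i
solution: c_0 = 2, c_1 = 3/2, c_2 = 3, c_3 = -2


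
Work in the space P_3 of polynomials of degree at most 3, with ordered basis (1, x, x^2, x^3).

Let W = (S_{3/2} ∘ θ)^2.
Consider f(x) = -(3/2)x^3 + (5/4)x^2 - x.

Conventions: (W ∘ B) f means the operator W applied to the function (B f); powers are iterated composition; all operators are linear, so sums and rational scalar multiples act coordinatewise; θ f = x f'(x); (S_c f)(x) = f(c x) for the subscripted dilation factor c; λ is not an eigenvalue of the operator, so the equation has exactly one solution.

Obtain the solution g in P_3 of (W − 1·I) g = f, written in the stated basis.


the result is g(x) = -(96/6497)x^3 + (5/77)x^2 - (4/5)x

write g with unknown coordinates in the stated basis and equate coefficients in (W − 1·I) g = f
solving from the highest basis element down gives g = -(96/6497)x^3 + (5/77)x^2 - (4/5)x
check: W g = -(19683/12994)x^3 + (405/308)x^2 - (9/5)x
so W g − 1·g = -(3/2)x^3 + (5/4)x^2 - x = f ✓


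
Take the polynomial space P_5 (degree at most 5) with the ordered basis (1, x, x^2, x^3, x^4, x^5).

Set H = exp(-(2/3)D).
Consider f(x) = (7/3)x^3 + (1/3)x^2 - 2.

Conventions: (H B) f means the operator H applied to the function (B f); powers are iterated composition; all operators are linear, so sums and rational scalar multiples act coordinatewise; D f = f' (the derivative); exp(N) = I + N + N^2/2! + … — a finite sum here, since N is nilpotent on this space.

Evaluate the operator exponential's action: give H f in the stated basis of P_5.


order-1 term: -(14/3)x^2 - (4/9)x
order-2 term: (28/9)x + 4/27
order-3 term: -56/81
the series for exp(-(2/3)D) f terminates at order 3
exp(-(2/3)D) f = (7/3)x^3 - (13/3)x^2 + (8/3)x - 206/81

g(x) = (7/3)x^3 - (13/3)x^2 + (8/3)x - 206/81


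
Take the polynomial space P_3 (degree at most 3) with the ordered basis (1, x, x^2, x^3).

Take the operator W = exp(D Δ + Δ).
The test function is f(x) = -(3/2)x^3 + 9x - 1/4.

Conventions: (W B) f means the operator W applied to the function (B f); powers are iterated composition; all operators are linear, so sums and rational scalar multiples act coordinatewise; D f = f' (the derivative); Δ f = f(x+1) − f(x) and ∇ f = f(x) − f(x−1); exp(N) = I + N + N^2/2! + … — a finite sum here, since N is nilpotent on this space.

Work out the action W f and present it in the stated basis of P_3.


order-1 term: -(9/2)x^2 - (27/2)x + 3
order-2 term: -(9/2)x - 27/2
order-3 term: -3/2
the series for exp(D Δ + Δ) f terminates at order 3
exp(D Δ + Δ) f = -(3/2)x^3 - (9/2)x^2 - 9x - 49/4

the result is g(x) = -(3/2)x^3 - (9/2)x^2 - 9x - 49/4


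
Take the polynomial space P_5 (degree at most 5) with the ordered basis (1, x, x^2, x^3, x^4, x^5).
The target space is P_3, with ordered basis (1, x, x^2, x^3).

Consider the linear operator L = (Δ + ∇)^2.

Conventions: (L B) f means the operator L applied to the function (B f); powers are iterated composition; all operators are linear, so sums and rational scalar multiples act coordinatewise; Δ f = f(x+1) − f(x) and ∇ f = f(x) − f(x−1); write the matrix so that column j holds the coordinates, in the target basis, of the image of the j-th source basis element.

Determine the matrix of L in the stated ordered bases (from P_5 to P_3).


the matrix is [[0, 0, 8, 0, 32, 0]; [0, 0, 0, 24, 0, 160]; [0, 0, 0, 0, 48, 0]; [0, 0, 0, 0, 0, 80]] (rows listed top to bottom)

image of 1: 0
image of x: 0
image of x^2: 8
image of x^3: 24x
image of x^4: 48x^2 + 32
image of x^5: 80x^3 + 160x
each image's coordinates form column j of the matrix


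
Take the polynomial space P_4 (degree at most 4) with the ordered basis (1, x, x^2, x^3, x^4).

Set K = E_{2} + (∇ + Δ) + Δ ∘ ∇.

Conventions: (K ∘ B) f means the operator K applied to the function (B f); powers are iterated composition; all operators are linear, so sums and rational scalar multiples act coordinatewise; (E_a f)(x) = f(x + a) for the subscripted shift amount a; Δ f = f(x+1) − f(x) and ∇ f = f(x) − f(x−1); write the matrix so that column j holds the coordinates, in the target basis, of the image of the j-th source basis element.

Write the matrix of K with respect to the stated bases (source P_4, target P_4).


the matrix is [[1, 4, 6, 10, 18]; [0, 1, 8, 18, 40]; [0, 0, 1, 12, 36]; [0, 0, 0, 1, 16]; [0, 0, 0, 0, 1]] (rows listed top to bottom)

image of 1: 1
image of x: x + 4
image of x^2: x^2 + 8x + 6
image of x^3: x^3 + 12x^2 + 18x + 10
image of x^4: x^4 + 16x^3 + 36x^2 + 40x + 18
each image's coordinates form column j of the matrix


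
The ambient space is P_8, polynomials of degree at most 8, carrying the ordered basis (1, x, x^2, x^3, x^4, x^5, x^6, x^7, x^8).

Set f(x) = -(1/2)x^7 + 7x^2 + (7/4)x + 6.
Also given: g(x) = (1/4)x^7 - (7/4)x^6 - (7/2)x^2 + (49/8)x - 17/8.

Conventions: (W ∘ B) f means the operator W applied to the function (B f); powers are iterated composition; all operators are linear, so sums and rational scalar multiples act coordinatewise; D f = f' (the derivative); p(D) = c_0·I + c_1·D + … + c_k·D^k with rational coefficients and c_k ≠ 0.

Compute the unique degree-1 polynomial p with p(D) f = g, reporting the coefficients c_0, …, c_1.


D^0 f = -(1/2)x^7 + 7x^2 + (7/4)x + 6
D^1 f = -(7/2)x^6 + 14x + 7/4
matching coefficients of g against c_0 f + c_1 Df + … from the top degree down determines the c_i
solution: c_0 = -1/2, c_1 = 1/2

p(D) = -(1/2)·I + (1/2)·D, i.e. c_0 = -1/2, c_1 = 1/2


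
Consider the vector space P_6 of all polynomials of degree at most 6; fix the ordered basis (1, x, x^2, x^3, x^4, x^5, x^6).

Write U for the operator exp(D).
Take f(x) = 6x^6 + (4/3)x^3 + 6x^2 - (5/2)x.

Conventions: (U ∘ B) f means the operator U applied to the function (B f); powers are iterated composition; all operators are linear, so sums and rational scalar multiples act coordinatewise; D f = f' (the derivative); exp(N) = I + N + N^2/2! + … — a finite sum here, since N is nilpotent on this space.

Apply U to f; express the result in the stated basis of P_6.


order-1 term: 36x^5 + 4x^2 + 12x - 5/2
order-2 term: 90x^4 + 4x + 6
order-3 term: 120x^3 + 4/3
order-4 term: 90x^2
order-5 term: 36x
order-6 term: 6
the series for exp(D) f terminates at order 6
exp(D) f = 6x^6 + 36x^5 + 90x^4 + (364/3)x^3 + 100x^2 + (99/2)x + 65/6

the result is g(x) = 6x^6 + 36x^5 + 90x^4 + (364/3)x^3 + 100x^2 + (99/2)x + 65/6


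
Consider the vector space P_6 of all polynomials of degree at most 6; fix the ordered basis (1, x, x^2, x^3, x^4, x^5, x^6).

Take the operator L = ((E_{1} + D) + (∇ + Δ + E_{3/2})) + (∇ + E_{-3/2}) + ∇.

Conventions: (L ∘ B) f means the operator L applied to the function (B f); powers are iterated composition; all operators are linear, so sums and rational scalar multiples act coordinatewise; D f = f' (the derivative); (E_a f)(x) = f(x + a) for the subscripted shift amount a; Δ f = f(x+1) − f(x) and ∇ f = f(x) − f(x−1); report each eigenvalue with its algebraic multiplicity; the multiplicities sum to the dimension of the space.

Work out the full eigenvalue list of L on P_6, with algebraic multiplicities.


λ = 3 (multiplicity 7)

image of 1: 3
image of x: 3x + 6
image of x^2: 3x^2 + 12x + 7/2
image of x^3: 3x^3 + 18x^2 + (21/2)x + 5
image of x^4: 3x^4 + 24x^3 + 21x^2 + 20x + 73/8
image of x^5: 3x^5 + 30x^4 + 35x^3 + 50x^2 + (365/8)x + 5
image of x^6: 3x^6 + 36x^5 + (105/2)x^4 + 100x^3 + (1095/8)x^2 + 30x + 697/32
the matrix is upper triangular; its diagonal is (3, 3, 3, 3, 3, 3, 3)
for a triangular matrix the eigenvalues are the diagonal entries, with algebraic multiplicity their repetition count


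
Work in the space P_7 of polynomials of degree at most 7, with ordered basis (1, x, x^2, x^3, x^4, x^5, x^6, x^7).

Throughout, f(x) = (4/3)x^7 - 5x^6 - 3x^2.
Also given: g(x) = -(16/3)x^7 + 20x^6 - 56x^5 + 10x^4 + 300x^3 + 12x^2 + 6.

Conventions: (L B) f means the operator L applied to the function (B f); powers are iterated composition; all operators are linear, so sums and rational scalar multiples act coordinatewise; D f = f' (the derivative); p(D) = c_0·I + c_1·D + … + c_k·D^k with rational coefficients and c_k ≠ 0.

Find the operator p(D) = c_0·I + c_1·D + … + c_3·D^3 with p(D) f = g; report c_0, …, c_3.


c_0 = -4, c_1 = 0, c_2 = -1, c_3 = -1/2

D^0 f = (4/3)x^7 - 5x^6 - 3x^2
D^1 f = (28/3)x^6 - 30x^5 - 6x
D^2 f = 56x^5 - 150x^4 - 6
D^3 f = 280x^4 - 600x^3
matching coefficients of g against c_0 f + c_1 Df + … from the top degree down determines the c_i
solution: c_0 = -4, c_1 = 0, c_2 = -1, c_3 = -1/2


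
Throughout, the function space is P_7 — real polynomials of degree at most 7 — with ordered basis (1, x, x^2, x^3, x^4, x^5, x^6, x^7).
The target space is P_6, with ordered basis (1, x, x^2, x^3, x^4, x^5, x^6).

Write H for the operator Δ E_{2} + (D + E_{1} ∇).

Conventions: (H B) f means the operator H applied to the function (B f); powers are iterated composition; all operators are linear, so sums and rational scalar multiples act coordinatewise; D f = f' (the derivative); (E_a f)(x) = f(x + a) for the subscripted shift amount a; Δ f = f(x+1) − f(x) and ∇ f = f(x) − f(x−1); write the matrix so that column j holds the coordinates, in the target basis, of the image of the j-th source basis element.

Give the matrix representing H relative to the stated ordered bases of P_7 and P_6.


the matrix is [[0, 3, 6, 20, 66, 212, 666, 2060]; [0, 0, 6, 18, 80, 330, 1272, 4662]; [0, 0, 0, 9, 36, 200, 990, 4452]; [0, 0, 0, 0, 12, 60, 400, 2310]; [0, 0, 0, 0, 0, 15, 90, 700]; [0, 0, 0, 0, 0, 0, 18, 126]; [0, 0, 0, 0, 0, 0, 0, 21]] (rows listed top to bottom)

image of 1: 0
image of x: 3
image of x^2: 6x + 6
image of x^3: 9x^2 + 18x + 20
image of x^4: 12x^3 + 36x^2 + 80x + 66
image of x^5: 15x^4 + 60x^3 + 200x^2 + 330x + 212
image of x^6: 18x^5 + 90x^4 + 400x^3 + 990x^2 + 1272x + 666
image of x^7: 21x^6 + 126x^5 + 700x^4 + 2310x^3 + 4452x^2 + 4662x + 2060
each image's coordinates form column j of the matrix


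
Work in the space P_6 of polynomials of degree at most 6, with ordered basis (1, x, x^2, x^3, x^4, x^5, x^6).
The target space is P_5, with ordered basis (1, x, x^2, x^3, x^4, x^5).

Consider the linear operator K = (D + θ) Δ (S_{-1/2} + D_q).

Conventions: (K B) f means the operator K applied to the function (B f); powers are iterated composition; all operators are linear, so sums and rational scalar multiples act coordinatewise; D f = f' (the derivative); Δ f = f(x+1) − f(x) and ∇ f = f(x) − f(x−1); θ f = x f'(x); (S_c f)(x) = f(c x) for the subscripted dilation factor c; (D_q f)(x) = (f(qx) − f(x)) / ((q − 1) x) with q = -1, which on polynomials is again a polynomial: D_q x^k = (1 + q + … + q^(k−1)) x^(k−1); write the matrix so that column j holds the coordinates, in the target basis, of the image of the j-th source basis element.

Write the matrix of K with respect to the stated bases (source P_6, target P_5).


image of 1: 0
image of x: 0
image of x^2: (1/2)x + 1/2
image of x^3: -(3/4)x^2 + (7/8)x + 13/8
image of x^4: (3/4)x^3 + (3/2)x^2 + x + 1/4
image of x^5: -(5/8)x^4 + (167/16)x^3 + (359/16)x^2 + (487/32)x + 123/32
image of x^6: (15/32)x^5 + (45/32)x^4 + (15/8)x^3 + (45/32)x^2 + (9/16)x + 3/32
each image's coordinates form column j of the matrix

the matrix is [[0, 0, 1/2, 13/8, 1/4, 123/32, 3/32]; [0, 0, 1/2, 7/8, 1, 487/32, 9/16]; [0, 0, 0, -3/4, 3/2, 359/16, 45/32]; [0, 0, 0, 0, 3/4, 167/16, 15/8]; [0, 0, 0, 0, 0, -5/8, 45/32]; [0, 0, 0, 0, 0, 0, 15/32]] (rows listed top to bottom)


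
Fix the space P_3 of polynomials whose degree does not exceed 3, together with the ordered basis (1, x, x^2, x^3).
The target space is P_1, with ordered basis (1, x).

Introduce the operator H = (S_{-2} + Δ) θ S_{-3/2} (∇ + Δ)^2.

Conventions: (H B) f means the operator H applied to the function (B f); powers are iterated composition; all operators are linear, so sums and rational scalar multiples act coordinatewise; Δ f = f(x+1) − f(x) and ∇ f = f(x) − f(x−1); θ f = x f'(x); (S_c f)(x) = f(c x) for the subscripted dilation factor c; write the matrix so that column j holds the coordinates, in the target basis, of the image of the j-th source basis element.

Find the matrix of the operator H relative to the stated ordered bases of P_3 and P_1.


the matrix is [[0, 0, 0, -36]; [0, 0, 0, 72]] (rows listed top to bottom)

image of 1: 0
image of x: 0
image of x^2: 0
image of x^3: 72x - 36
each image's coordinates form column j of the matrix


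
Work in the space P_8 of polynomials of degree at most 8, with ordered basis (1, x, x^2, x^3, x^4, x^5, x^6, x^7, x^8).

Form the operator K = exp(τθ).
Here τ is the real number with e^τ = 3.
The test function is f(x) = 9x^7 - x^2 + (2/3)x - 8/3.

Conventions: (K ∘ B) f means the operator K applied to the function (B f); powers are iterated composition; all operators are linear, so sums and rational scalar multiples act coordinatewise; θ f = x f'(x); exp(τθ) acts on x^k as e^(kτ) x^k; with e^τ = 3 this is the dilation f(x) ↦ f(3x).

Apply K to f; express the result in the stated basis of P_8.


exp(τθ) x^k = e^(kτ) x^k; with e^τ = 3 this sends x^k to 3^k x^k
x ↦ 3 x
x^2 ↦ 9 x^2
x^7 ↦ 2187 x^7
applying this coordinatewise to f: exp(τθ) f = 19683x^7 - 9x^2 + 2x - 8/3

the result is g(x) = 19683x^7 - 9x^2 + 2x - 8/3


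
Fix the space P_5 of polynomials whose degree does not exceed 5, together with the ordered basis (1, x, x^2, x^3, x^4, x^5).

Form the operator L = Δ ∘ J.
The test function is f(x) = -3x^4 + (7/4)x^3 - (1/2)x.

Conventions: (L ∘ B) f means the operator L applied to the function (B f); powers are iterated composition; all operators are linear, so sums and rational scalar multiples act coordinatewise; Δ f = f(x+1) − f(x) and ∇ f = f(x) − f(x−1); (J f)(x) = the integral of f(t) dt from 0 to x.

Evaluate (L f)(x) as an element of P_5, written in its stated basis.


the result is g(x) = -3x^4 - (17/4)x^3 - (27/8)x^2 - (7/4)x - 33/80

J f = -(3/5)x^5 + (7/16)x^4 - (1/4)x^2
Δ J f = -3x^4 - (17/4)x^3 - (27/8)x^2 - (7/4)x - 33/80


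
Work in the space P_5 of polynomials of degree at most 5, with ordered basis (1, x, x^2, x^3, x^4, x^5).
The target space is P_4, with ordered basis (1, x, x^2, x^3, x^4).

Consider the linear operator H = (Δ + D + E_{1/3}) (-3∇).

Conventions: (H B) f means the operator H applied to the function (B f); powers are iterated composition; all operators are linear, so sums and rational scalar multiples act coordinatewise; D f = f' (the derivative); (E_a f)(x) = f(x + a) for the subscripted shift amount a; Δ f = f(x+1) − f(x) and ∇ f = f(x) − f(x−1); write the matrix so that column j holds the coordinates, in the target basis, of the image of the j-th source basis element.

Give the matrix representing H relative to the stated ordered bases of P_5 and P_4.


the matrix is [[0, -3, -11, 8, -157/9, 394/27]; [0, 0, -6, -33, 32, -785/9]; [0, 0, 0, -9, -66, 80]; [0, 0, 0, 0, -12, -110]; [0, 0, 0, 0, 0, -15]] (rows listed top to bottom)

image of 1: 0
image of x: -3
image of x^2: -6x - 11
image of x^3: -9x^2 - 33x + 8
image of x^4: -12x^3 - 66x^2 + 32x - 157/9
image of x^5: -15x^4 - 110x^3 + 80x^2 - (785/9)x + 394/27
each image's coordinates form column j of the matrix


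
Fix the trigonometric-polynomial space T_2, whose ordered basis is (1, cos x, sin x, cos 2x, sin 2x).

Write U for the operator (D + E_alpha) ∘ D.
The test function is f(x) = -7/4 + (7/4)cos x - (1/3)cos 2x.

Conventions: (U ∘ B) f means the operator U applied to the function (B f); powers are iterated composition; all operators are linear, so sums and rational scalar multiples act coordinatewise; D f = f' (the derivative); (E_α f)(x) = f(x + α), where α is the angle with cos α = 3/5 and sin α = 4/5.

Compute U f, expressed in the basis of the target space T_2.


the result is g(x) = -(63/20)cos x - (21/20)sin x + (148/75)cos 2x - (14/75)sin 2x

D f = -(7/4)sin x + (2/3)sin 2x
D D f = -(7/4)cos x + (4/3)cos 2x
E_alpha D f = -(7/5)cos x - (21/20)sin x + (16/25)cos 2x - (14/75)sin 2x
(D + E_alpha) D f = -(63/20)cos x - (21/20)sin x + (148/75)cos 2x - (14/75)sin 2x


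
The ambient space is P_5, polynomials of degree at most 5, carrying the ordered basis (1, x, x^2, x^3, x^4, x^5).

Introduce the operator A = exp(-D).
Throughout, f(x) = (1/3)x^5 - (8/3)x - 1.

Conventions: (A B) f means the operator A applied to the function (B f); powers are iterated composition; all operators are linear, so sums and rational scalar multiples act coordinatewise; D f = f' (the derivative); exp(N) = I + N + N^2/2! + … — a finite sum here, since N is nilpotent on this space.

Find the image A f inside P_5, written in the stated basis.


g(x) = (1/3)x^5 - (5/3)x^4 + (10/3)x^3 - (10/3)x^2 - x + 4/3

order-1 term: -(5/3)x^4 + 8/3
order-2 term: (10/3)x^3
order-3 term: -(10/3)x^2
order-4 term: (5/3)x
order-5 term: -1/3
the series for exp(-D) f terminates at order 5
exp(-D) f = (1/3)x^5 - (5/3)x^4 + (10/3)x^3 - (10/3)x^2 - x + 4/3


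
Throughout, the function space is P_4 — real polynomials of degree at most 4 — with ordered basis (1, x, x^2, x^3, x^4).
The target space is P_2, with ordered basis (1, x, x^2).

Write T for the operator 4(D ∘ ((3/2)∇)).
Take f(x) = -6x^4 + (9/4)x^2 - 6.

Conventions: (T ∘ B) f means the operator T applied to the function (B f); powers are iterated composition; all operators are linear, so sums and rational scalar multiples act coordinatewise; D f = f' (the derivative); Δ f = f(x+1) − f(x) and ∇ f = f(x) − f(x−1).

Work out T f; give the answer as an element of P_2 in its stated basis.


∇ f = -24x^3 + 36x^2 - (39/2)x + 15/4
((3/2)∇) f = -36x^3 + 54x^2 - (117/4)x + 45/8
D ((3/2)∇) f = -108x^2 + 108x - 117/4
(4(D ∘ ((3/2)∇))) f = -432x^2 + 432x - 117

the image equals g(x) = -432x^2 + 432x - 117
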